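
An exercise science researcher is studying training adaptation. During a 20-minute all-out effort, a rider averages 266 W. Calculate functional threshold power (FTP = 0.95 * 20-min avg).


FTP = 0.95 * 266
= 252.7 W

252.7 W


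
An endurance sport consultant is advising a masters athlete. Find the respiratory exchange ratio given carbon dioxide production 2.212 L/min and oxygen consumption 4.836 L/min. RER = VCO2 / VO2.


VCO2 = 2.212 L/min
VO2 = 4.836 L/min
RER = 2.212 / 4.836 = 0.4574

0.4574


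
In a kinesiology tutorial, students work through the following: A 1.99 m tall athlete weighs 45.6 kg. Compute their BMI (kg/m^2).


height^2 = 3.9601 m^2
BMI = 45.6 / 3.9601 = 11.51 kg/m^2

11.51 kg/m^2


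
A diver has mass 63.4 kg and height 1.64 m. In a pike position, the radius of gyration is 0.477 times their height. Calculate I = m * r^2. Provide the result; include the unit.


r = 0.477 * 1.64 = 0.78228 m
I = m * r^2 = 63.4 * 0.611962 = 38.798 kg*m^2

38.798 kg*m^2


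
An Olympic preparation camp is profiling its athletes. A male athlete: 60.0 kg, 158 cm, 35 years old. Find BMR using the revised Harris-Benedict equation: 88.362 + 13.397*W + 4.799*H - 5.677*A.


Intercept = 88.362
Weight contribution = 13.397 * 60.0 = 803.82
Height contribution = 4.799 * 158 = 758.242
Age contribution = 5.677 * 35 = 198.695
BMR = 88.362 + 803.82 + 758.242 - 198.695
= 1451.73 kcal/day

1451.73 kcal/day


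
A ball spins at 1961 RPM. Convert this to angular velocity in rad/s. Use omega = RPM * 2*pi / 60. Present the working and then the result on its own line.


omega = 1961 * 2 * pi / 60
= 1961 * 6.28318531 / 60
= 12321.326 / 60
= 205.355 rad/s

205.355 rad/s


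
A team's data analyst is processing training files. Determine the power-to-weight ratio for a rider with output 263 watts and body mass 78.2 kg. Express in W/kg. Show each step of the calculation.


P/W = 263 / 78.2 = 3.363 W/kg

3.363 W/kg


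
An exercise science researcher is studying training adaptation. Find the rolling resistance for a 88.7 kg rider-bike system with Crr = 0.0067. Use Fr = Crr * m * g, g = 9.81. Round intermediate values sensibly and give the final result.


m * g = 88.7 * 9.81 = 870.147 N
Fr = 0.0067 * 870.147 = 5.83 N

5.83 N


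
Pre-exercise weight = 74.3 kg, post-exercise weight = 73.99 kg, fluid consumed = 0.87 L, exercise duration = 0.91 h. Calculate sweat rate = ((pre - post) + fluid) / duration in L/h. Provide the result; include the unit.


Weight loss = 74.3 - 73.99 = 0.31 kg (approx L)
Total sweat = 0.31 + 0.87 = 1.18 L
Sweat rate = 1.18 / 0.91 = 1.297 L/h

1.297 L/h


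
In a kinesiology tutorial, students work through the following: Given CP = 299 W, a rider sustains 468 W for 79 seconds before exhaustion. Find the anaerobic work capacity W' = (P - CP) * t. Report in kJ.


Excess power = 468 - 299 = 169 W
Work above CP = 169 * 79 = 13351 J
W' = 13.351 kJ

13.351 kJ


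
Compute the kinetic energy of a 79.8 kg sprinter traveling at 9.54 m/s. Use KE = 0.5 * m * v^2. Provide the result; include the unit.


Velocity squared = 91.0116
KE = 0.5 * 79.8 * 91.0116 = 3631.36 J

3631.36 J


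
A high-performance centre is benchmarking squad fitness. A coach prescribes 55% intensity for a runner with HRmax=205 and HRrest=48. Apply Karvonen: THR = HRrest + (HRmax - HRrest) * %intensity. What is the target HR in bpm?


Heart rate reserve = 205 - 48 = 157
Intensity fraction = 55 / 100 = 0.55
THR = 48 + 157 * 0.55 = 134.35 bpm

134.35 bpm


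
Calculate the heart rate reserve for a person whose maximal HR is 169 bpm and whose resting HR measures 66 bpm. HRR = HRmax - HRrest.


HRmax = 169 bpm
HRrest = 66 bpm
HRR = 169 - 66 = 103 bpm

103 bpm


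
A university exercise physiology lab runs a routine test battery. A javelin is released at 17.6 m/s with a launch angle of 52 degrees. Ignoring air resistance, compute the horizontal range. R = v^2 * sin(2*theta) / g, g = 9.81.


Launch speed squared = 309.76
sin(2 * 52 deg) = 0.970296
Range = 309.76 * 0.970296 / 9.81
= 30.638 m

30.638 m


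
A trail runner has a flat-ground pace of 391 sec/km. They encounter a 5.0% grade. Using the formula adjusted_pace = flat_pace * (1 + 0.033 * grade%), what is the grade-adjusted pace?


Grade factor = 1 + 0.033 * 5.0 = 1.165
Adjusted = 391 * 1.165 = 455.52 sec/km

455.52 s/km


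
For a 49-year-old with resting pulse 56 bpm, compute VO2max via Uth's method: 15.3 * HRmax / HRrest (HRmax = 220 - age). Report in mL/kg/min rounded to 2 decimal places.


Step 1: HRmax = 220 - 49 = 171 bpm
Step 2: Ratio = 171 / 56 = 3.0536
Step 3: VO2max = 15.3 * 3.0536 = 46.72 mL/kg/min

46.72 mL/kg/min


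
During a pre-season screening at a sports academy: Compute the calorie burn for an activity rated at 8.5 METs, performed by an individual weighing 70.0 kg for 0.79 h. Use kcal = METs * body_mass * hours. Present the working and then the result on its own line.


Product of METs and mass = 8.5 * 70.0 = 595.0
Total kcal = 595.0 * 0.79 = 470.05 kcal

470.05 kcal


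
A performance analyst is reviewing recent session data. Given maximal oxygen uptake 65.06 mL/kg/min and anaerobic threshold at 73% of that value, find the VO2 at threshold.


Percentage as decimal = 0.73
VO2 at AT = 65.06 * 0.73 = 47.49 mL/kg/min

47.49 mL/kg/min


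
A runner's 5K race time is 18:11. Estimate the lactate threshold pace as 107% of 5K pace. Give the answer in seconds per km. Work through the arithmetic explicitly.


Total race time = 18*60 + 11 = 1091 seconds
5K pace = 1091 / 5 = 218.2 sec/km
LT pace = 218.2 * 1.07 = 233.47 sec/km

233.47 s/km


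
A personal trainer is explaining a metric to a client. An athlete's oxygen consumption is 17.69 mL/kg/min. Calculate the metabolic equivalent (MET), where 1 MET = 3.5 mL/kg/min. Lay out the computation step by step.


MET = VO2 / 3.5
= 17.69 / 3.5
= 5.05 METs

5.05 METs


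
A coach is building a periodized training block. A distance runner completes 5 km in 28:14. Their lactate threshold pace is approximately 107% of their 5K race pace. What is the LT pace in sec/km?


Convert to seconds: 28 min 14 s = 1694 s
Pace per km = 1694 / 5 = 338.8 s/km
LT pace = 338.8 * 1.07 = 362.52 s/km

362.52 s/km


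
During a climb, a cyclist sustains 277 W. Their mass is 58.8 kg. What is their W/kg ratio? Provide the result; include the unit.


Power-to-weight = 277 W / 58.8 kg
= 4.711 W/kg

4.711 W/kg


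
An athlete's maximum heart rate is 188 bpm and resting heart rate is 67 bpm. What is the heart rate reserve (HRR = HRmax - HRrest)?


HRR = HRmax - HRrest
= 188 - 67
= 121 bpm

121 bpm


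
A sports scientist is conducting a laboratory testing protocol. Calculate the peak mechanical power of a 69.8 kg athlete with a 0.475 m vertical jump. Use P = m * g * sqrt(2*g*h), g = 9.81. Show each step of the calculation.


First, sqrt(2gh) = sqrt(2 * 9.81 * 0.475)
= sqrt(9.3195) = 3.052786 m/s
Power = 69.8 * 9.81 * 3.052786 = 2090.36 W

2090.36 W


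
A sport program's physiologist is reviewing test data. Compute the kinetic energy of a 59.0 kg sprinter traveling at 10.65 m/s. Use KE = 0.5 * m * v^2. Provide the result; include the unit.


Velocity squared = 113.4225
KE = 0.5 * 59.0 * 113.4225 = 3345.96 J

3345.96 J


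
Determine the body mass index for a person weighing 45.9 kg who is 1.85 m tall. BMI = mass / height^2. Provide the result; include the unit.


BMI = mass / height^2
= 45.9 / 1.85^2
= 45.9 / 3.4225
= 13.41 kg/m^2

13.41 kg/m^2


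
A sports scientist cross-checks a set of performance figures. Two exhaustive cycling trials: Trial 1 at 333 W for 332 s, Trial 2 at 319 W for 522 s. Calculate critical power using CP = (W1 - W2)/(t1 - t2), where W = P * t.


W1 = 333 * 332 = 110556 J
W2 = 319 * 522 = 166518 J
CP = (110556 - 166518) / (332 - 522)
= -55962 / -190
= 294.54 W

294.54 W


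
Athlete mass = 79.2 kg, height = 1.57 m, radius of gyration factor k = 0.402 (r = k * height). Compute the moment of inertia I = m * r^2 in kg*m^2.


r = k * height = 0.402 * 1.57 = 0.63114 m
r^2 = 0.63114^2 = 0.398338
I = 79.2 * 0.398338 = 31.548 kg*m^2

31.548 kg*m^2


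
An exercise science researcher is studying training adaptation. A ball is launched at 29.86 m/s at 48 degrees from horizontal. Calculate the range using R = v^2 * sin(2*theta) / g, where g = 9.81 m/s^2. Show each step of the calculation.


sin(2 * 48) = sin(96) = 0.994522
v^2 = 29.86^2 = 891.6196
R = 891.6196 * 0.994522 / 9.81
= 90.391 m

90.391 m


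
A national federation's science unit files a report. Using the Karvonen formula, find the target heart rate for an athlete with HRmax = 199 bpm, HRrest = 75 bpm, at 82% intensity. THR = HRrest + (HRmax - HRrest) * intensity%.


HRR = 199 - 75 = 124
THR = 75 + 124 * 0.82
= 75 + 101.68
= 176.68 bpm

176.68 bpm


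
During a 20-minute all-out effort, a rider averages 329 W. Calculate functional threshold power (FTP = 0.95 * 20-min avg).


FTP = 0.95 * 329
= 312.55 W

312.55 W


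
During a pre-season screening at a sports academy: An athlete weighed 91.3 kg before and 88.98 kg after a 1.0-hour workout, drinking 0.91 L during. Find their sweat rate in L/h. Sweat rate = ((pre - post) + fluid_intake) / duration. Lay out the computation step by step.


Body mass change = 2.32 kg
Total sweat loss = 2.32 + 0.91 = 3.23 L
Rate = 3.23 / 1.0 = 3.23 L/h

3.23 L/h


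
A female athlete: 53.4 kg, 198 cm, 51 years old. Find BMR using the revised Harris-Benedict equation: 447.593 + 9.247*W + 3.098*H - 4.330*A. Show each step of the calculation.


Intercept = 447.593
Weight contribution = 9.247 * 53.4 = 493.7898
Height contribution = 3.098 * 198 = 613.404
Age contribution = 4.33 * 51 = 220.83
BMR = 447.593 + 493.7898 + 613.404 - 220.83
= 1333.96 kcal/day

1333.96 kcal/day


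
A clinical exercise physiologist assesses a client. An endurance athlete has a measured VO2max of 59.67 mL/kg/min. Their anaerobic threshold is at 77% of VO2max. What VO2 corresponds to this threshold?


Anaerobic threshold VO2 = VO2max * 77%
= 59.67 * 0.77
= 45.95 mL/kg/min

45.95 mL/kg/min


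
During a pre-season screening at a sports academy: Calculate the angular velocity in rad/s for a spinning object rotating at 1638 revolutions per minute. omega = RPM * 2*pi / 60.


omega = RPM * 2*pi / 60
= 1638 * 6.28318531 / 60
= 171.531 rad/s

171.531 rad/s


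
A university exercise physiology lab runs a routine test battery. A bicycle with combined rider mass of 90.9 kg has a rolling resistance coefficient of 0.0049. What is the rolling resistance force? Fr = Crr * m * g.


Fr = 0.0049 * 90.9 * 9.81
= 0.44541 * 9.81
= 4.369 N

4.369 N


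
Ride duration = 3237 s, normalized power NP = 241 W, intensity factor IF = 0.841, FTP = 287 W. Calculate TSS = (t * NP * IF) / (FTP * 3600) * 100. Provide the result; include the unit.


Numerator = 3237 * 241 * 0.841 = 656078.397
Denominator = 287 * 3600 = 1033200
TSS = 656078.397 / 1033200 * 100
= 63.5

63.5 TSS


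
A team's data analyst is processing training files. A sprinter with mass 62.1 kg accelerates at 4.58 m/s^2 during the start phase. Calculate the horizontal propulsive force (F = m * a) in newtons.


F = m * a
= 62.1 * 4.58
= 284.42 N

284.42 N


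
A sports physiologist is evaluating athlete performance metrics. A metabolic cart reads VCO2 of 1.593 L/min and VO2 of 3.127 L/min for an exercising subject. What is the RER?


RER = VCO2 / VO2 = 1.593 / 3.127 = 0.5094

0.5094


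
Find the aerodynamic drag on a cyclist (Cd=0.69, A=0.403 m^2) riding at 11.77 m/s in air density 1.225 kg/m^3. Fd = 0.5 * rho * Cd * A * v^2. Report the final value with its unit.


Fd = 0.5 * 1.225 * 0.69 * 0.403 * 11.77^2
= 0.5 * 1.225 * 0.69 * 0.403 * 138.5329
= 23.595 N

23.595 N


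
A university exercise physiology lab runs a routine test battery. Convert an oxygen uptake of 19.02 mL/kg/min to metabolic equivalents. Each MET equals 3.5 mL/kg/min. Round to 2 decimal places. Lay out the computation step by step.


One MET = 3.5 mL/kg/min
Number of METs = 19.02 / 3.5
= 5.43 METs

5.43 METs


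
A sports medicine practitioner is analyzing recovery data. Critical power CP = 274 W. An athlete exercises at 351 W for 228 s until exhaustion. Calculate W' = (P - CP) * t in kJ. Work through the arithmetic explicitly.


P - CP = 351 - 274 = 77 W
W' = 77 * 228 = 17556 J
= 17556 / 1000 = 17.556 kJ

17.556 kJ


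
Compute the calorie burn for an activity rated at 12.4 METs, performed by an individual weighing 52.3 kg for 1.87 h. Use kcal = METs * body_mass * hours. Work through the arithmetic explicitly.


Product of METs and mass = 12.4 * 52.3 = 648.52
Total kcal = 648.52 * 1.87 = 1212.73 kcal

1212.73 kcal


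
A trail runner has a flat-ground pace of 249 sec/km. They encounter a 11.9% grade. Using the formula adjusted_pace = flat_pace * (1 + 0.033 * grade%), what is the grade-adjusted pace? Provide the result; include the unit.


Grade factor = 1 + 0.033 * 11.9 = 1.3927
Adjusted = 249 * 1.3927 = 346.78 sec/km

346.78 s/km


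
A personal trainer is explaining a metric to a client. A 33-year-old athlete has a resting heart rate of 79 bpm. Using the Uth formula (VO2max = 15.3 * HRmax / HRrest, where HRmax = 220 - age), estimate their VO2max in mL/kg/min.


HRmax = 220 - 33 = 187 bpm
Ratio = HRmax / HRrest = 187 / 79 = 2.3671
VO2max = 15.3 * 2.3671 = 36.22 mL/kg/min

36.22 mL/kg/min


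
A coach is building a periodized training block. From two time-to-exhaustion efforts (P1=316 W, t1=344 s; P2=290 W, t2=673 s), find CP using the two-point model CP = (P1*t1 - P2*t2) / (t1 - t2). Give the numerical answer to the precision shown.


Work in trial 1 = 108704 J
Work in trial 2 = 195170 J
Delta work = -86466 J
Delta time = -329 s
CP = -86466 / -329 = 262.81 W

262.81 W


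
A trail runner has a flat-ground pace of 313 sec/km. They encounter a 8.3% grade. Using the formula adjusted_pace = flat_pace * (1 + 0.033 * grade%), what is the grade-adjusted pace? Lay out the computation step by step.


Grade factor = 1 + 0.033 * 8.3 = 1.2739
Adjusted = 313 * 1.2739 = 398.73 sec/km

398.73 s/km


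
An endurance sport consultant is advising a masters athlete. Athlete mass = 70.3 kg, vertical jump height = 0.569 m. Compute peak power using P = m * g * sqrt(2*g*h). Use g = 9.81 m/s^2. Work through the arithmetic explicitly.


sqrt(2 * 9.81 * 0.569) = sqrt(11.16378) = 3.341224 m/s
P = 70.3 * 9.81 * 3.341224
= 2304.25 W

2304.25 W


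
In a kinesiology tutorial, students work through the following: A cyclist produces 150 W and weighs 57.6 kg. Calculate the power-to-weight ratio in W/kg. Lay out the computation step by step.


P/W = power / mass
= 150 / 57.6
= 2.604 W/kg

2.604 W/kg


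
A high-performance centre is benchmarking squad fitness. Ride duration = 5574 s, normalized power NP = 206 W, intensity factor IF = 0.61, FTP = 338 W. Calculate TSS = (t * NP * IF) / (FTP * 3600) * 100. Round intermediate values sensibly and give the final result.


Numerator = 5574 * 206 * 0.61 = 700428.84
Denominator = 338 * 3600 = 1216800
TSS = 700428.84 / 1216800 * 100
= 57.56

57.56 TSS


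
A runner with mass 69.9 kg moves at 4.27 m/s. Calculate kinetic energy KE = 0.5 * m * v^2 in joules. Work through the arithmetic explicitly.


v^2 = 4.27^2 = 18.2329
KE = 0.5 * 69.9 * 18.2329
= 637.24 J

637.24 J


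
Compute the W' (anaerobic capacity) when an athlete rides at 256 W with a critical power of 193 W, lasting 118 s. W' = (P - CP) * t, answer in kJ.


Above-CP power = 63 W
Duration = 118 s
W' = 63 * 118 = 7434 J
Convert: 7434 / 1000 = 7.434 kJ

7.434 kJ


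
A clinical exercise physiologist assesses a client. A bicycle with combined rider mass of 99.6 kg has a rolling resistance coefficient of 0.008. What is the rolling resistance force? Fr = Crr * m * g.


Fr = 0.008 * 99.6 * 9.81
= 0.7968 * 9.81
= 7.817 N

7.817 N


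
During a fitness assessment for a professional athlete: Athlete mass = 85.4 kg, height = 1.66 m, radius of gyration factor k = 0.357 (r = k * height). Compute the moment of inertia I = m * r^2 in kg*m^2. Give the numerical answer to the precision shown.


r = k * height = 0.357 * 1.66 = 0.59262 m
r^2 = 0.59262^2 = 0.351198
I = 85.4 * 0.351198 = 29.992 kg*m^2

29.992 kg*m^2


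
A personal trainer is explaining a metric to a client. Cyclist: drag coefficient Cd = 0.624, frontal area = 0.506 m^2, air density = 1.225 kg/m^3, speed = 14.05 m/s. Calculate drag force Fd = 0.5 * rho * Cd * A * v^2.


v^2 = 14.05^2 = 197.4025
Fd = 0.5 * 1.225 * 0.624 * 0.506 * 197.4025
= 38.176 N

38.176 N


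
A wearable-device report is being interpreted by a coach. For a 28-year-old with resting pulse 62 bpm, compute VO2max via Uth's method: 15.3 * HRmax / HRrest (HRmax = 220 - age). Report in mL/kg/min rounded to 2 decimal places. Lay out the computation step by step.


Step 1: HRmax = 220 - 28 = 192 bpm
Step 2: Ratio = 192 / 62 = 3.0968
Step 3: VO2max = 15.3 * 3.0968 = 47.38 mL/kg/min

47.38 mL/kg/min


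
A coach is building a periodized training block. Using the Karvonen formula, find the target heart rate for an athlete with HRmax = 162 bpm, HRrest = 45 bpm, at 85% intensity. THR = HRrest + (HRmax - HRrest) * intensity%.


HRR = 162 - 45 = 117
THR = 45 + 117 * 0.85
= 45 + 99.45
= 144.45 bpm

144.45 bpm


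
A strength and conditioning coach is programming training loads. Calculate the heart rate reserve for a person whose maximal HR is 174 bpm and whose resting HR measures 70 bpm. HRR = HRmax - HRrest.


HRmax = 174 bpm
HRrest = 70 bpm
HRR = 174 - 70 = 104 bpm

104 bpm


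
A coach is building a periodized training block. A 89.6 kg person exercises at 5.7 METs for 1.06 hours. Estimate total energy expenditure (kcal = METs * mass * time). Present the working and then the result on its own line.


Energy = METs * mass(kg) * time(h)
= 5.7 * 89.6 * 1.06
= 541.36 kcal

541.36 kcal


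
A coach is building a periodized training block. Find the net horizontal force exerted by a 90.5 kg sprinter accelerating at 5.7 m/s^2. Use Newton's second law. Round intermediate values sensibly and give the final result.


Newton's second law: F = m * a
F = 90.5 * 5.7 = 515.85 N

515.85 N


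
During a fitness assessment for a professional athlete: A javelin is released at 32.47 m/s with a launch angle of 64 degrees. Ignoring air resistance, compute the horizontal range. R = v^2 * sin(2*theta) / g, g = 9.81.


Launch speed squared = 1054.3009
sin(2 * 64 deg) = 0.788011
Range = 1054.3009 * 0.788011 / 9.81
= 84.689 m

84.689 m


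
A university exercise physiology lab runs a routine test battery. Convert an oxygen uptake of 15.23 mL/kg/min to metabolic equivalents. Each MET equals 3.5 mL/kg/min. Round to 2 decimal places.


One MET = 3.5 mL/kg/min
Number of METs = 15.23 / 3.5
= 4.35 METs

4.35 METs


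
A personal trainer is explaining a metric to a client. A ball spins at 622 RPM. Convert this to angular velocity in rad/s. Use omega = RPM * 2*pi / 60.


omega = 622 * 2 * pi / 60
= 622 * 6.28318531 / 60
= 3908.141 / 60
= 65.136 rad/s

65.136 rad/s


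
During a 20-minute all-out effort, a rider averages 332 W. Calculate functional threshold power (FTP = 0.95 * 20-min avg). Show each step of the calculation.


FTP = 0.95 * 332
= 315.4 W

315.4 W


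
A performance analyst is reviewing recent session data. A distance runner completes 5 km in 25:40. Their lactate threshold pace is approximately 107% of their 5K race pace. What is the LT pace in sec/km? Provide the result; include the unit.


Convert to seconds: 25 min 40 s = 1540 s
Pace per km = 1540 / 5 = 308.0 s/km
LT pace = 308.0 * 1.07 = 329.56 s/km

329.56 s/km


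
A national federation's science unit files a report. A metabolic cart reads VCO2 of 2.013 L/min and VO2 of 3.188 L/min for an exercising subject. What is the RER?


RER = VCO2 / VO2 = 2.013 / 3.188 = 0.6314

0.6314


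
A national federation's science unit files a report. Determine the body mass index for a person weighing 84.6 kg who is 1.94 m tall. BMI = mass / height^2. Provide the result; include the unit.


BMI = mass / height^2
= 84.6 / 1.94^2
= 84.6 / 3.7636
= 22.48 kg/m^2

22.48 kg/m^2


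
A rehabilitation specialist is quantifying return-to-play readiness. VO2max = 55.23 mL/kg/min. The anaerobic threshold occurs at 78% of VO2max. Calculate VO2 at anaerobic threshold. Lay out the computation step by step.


AT fraction = 78 / 100 = 0.78
AT VO2 = 55.23 * 0.78
= 43.08 mL/kg/min

43.08 mL/kg/min


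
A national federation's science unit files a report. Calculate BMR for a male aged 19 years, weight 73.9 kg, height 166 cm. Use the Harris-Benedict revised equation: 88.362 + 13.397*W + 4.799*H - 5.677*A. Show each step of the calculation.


Substituting values:
W term = 13.397 * 73.9 = 990.0383
H term = 4.799 * 166 = 796.634
A term = 5.677 * 19 = 107.863
BMR = 1767.17 kcal/day

1767.17 kcal/day


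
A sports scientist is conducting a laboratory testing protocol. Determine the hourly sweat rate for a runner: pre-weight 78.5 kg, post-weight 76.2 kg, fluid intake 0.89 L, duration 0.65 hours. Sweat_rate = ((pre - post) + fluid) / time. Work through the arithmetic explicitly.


Mass lost = 78.5 - 76.2 = 2.3 kg
Add fluid consumed: 2.3 + 0.89 = 3.19 L total sweat
Sweat rate = 3.19 / 0.65 = 4.908 L/h

4.908 L/h


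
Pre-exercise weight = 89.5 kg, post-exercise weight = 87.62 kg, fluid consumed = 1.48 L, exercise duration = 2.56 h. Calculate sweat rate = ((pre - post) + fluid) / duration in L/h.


Weight loss = 89.5 - 87.62 = 1.88 kg (approx L)
Total sweat = 1.88 + 1.48 = 3.36 L
Sweat rate = 3.36 / 2.56 = 1.313 L/h

1.313 L/h


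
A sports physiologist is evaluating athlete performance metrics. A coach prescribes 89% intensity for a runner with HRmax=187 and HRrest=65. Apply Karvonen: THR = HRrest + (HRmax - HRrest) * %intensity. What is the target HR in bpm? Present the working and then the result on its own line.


Heart rate reserve = 187 - 65 = 122
Intensity fraction = 89 / 100 = 0.89
THR = 65 + 122 * 0.89 = 173.58 bpm

173.58 bpm


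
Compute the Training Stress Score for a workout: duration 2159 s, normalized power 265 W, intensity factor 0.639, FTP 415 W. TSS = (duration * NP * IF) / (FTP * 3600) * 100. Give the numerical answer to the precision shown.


Product = 2159 * 265 * 0.639 = 365594.265
Base = 415 * 3600 = 1494000
TSS = 365594.265 / 1494000 * 100 = 24.47

24.47 TSS


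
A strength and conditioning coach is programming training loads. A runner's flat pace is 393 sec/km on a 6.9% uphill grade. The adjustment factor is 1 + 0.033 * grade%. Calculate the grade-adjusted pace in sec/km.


Factor = 1 + 0.033 * 6.9 = 1.2277
Adjusted pace = 393 * 1.2277
= 482.49 sec/km

482.49 s/km


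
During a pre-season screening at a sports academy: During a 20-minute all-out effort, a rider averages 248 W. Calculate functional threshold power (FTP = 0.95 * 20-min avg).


FTP = 0.95 * 248
= 235.6 W

235.6 W


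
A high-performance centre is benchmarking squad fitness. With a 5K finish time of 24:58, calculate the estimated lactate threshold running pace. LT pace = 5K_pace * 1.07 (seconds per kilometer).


Race duration = 1498 s for 5 km
Average pace = 1498 / 5 = 299.6 s/km
LT pace = 299.6 * 1.07
= 320.57 s/km

320.57 s/km


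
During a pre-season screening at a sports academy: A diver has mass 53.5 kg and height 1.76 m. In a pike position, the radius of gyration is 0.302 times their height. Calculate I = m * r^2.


r = 0.302 * 1.76 = 0.53152 m
I = m * r^2 = 53.5 * 0.282514 = 15.114 kg*m^2

15.114 kg*m^2


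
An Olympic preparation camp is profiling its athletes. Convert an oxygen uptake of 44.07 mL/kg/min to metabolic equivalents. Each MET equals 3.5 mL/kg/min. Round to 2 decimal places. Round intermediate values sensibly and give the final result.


One MET = 3.5 mL/kg/min
Number of METs = 44.07 / 3.5
= 12.59 METs

12.59 METs


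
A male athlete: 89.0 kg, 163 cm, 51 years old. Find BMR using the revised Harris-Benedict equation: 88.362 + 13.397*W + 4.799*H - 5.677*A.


Intercept = 88.362
Weight contribution = 13.397 * 89.0 = 1192.333
Height contribution = 4.799 * 163 = 782.237
Age contribution = 5.677 * 51 = 289.527
BMR = 88.362 + 1192.333 + 782.237 - 289.527
= 1773.41 kcal/day

1773.41 kcal/day


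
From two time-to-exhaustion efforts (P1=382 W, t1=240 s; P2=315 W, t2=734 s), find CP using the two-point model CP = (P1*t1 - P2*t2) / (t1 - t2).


Work in trial 1 = 91680 J
Work in trial 2 = 231210 J
Delta work = -139530 J
Delta time = -494 s
CP = -139530 / -494 = 282.45 W

282.45 W


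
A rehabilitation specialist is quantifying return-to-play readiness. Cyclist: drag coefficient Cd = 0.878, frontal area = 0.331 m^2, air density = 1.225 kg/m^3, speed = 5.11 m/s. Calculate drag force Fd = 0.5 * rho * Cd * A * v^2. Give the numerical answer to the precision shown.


v^2 = 5.11^2 = 26.1121
Fd = 0.5 * 1.225 * 0.878 * 0.331 * 26.1121
= 4.648 N

4.648 N


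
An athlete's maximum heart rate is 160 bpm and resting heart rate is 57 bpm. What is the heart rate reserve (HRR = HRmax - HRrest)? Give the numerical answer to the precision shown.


HRR = HRmax - HRrest
= 160 - 57
= 103 bpm

103 bpm


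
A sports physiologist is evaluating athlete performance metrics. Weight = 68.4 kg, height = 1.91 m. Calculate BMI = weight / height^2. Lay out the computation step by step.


height^2 = 1.91^2 = 3.6481
BMI = 68.4 / 3.6481 = 18.75 kg/m^2

18.75 kg/m^2


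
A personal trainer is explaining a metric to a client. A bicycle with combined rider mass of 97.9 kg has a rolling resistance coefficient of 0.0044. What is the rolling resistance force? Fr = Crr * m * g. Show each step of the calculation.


Fr = 0.0044 * 97.9 * 9.81
= 0.43076 * 9.81
= 4.226 N

4.226 N


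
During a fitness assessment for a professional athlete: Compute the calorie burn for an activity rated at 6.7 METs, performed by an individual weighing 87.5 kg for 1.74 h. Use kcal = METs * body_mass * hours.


Product of METs and mass = 6.7 * 87.5 = 586.25
Total kcal = 586.25 * 1.74 = 1020.08 kcal

1020.08 kcal


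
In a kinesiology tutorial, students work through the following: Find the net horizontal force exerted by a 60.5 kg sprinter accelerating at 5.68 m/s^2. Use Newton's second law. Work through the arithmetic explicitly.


Newton's second law: F = m * a
F = 60.5 * 5.68 = 343.64 N

343.64 N


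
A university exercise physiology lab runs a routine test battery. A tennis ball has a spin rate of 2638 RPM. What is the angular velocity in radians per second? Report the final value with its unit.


Convert RPM to rad/s: multiply by 2*pi and divide by 60
omega = 2638 * 2 * pi / 60
= 276.251 rad/s

276.251 rad/s


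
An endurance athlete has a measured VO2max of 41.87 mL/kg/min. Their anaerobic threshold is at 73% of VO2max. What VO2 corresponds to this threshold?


Anaerobic threshold VO2 = VO2max * 73%
= 41.87 * 0.73
= 30.57 mL/kg/min

30.57 mL/kg/min


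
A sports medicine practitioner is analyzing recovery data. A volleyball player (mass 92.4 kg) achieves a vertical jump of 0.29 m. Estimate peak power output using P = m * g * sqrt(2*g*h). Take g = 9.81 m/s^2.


2 * g * h = 2 * 9.81 * 0.29 = 5.6898
sqrt(5.6898) = 2.38533 m/s
P = 92.4 * 9.81 * 2.38533 = 2162.17 W

2162.17 W


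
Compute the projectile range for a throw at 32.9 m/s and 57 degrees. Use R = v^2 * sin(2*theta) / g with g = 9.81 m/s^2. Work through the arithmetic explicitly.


Two times the angle = 114 degrees
sin(114) = 0.913545
R = 1082.41 * 0.913545 / 9.81 = 100.798 m

100.798 m


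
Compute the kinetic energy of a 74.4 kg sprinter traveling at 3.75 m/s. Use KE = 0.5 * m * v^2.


Velocity squared = 14.0625
KE = 0.5 * 74.4 * 14.0625 = 523.13 J

523.13 J


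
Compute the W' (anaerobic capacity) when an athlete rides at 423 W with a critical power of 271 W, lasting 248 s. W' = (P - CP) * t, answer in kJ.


Above-CP power = 152 W
Duration = 248 s
W' = 152 * 248 = 37696 J
Convert: 37696 / 1000 = 37.696 kJ

37.696 kJ


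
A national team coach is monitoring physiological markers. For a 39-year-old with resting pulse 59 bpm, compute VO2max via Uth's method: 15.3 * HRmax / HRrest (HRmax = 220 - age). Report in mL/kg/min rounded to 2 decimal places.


Step 1: HRmax = 220 - 39 = 181 bpm
Step 2: Ratio = 181 / 59 = 3.0678
Step 3: VO2max = 15.3 * 3.0678 = 46.94 mL/kg/min

46.94 mL/kg/min


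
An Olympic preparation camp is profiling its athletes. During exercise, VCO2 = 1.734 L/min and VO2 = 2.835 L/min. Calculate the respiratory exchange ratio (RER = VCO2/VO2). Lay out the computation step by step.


RER = VCO2 / VO2
= 1.734 / 2.835
= 0.6116

0.6116


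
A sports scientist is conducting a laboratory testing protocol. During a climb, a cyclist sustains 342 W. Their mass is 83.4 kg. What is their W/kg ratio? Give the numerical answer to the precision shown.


Power-to-weight = 342 W / 83.4 kg
= 4.101 W/kg

4.101 W/kg


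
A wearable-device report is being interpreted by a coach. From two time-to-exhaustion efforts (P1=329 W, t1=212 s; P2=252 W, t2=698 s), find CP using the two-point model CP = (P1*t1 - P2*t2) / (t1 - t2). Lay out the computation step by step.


Work in trial 1 = 69748 J
Work in trial 2 = 175896 J
Delta work = -106148 J
Delta time = -486 s
CP = -106148 / -486 = 218.41 W

218.41 W


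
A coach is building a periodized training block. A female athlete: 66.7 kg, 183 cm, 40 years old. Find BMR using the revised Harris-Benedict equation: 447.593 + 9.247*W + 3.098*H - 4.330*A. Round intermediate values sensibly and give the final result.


Intercept = 447.593
Weight contribution = 9.247 * 66.7 = 616.7749
Height contribution = 3.098 * 183 = 566.934
Age contribution = 4.33 * 40 = 173.2
BMR = 447.593 + 616.7749 + 566.934 - 173.2
= 1458.1 kcal/day

1458.1 kcal/day


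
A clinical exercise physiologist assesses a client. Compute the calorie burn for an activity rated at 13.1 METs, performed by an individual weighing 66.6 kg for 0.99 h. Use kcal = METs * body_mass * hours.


Product of METs and mass = 13.1 * 66.6 = 872.46
Total kcal = 872.46 * 0.99 = 863.74 kcal

863.74 kcal


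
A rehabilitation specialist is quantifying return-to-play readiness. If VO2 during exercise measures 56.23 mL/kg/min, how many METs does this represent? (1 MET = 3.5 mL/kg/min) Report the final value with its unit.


METs = VO2 / 3.5 = 56.23 / 3.5 = 16.07

16.07 METs


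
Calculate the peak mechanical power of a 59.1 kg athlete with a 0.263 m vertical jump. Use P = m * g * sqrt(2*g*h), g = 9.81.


First, sqrt(2gh) = sqrt(2 * 9.81 * 0.263)
= sqrt(5.16006) = 2.271577 m/s
Power = 59.1 * 9.81 * 2.271577 = 1316.99 W

1316.99 W


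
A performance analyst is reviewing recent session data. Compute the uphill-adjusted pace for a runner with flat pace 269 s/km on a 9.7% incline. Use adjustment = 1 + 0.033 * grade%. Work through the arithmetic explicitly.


Adjustment factor = 1 + 0.033 * 9.7 = 1.3201
Grade-adjusted pace = 269 * 1.3201 = 355.11 s/km

355.11 s/km


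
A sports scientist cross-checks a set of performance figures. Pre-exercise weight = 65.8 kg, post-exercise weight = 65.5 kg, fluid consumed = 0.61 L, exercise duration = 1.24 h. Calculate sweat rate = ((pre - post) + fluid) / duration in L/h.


Weight loss = 65.8 - 65.5 = 0.3 kg (approx L)
Total sweat = 0.3 + 0.61 = 0.91 L
Sweat rate = 0.91 / 1.24 = 0.734 L/h

0.734 L/h


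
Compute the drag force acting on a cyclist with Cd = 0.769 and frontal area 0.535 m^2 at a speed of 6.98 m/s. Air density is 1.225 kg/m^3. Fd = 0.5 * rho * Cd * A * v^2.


Step 1: v^2 = 48.7204
Step 2: Fd = 0.5 * 1.225 * 0.769 * 0.535 * 48.7204
= 12.277 N

12.277 N


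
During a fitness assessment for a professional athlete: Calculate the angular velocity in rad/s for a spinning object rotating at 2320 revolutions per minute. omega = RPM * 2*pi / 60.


omega = RPM * 2*pi / 60
= 2320 * 6.28318531 / 60
= 242.95 rad/s

242.95 rad/s


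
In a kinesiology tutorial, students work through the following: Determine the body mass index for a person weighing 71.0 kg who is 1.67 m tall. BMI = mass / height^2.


BMI = mass / height^2
= 71.0 / 1.67^2
= 71.0 / 2.7889
= 25.46 kg/m^2

25.46 kg/m^2


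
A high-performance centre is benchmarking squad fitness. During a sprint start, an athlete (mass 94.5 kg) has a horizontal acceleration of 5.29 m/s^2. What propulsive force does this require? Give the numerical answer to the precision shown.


Propulsive force = mass * acceleration
= 94.5 kg * 5.29 m/s^2
= 499.91 N

499.91 N


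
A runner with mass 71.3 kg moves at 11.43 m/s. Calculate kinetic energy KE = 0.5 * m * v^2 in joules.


v^2 = 11.43^2 = 130.6449
KE = 0.5 * 71.3 * 130.6449
= 4657.49 J

4657.49 J


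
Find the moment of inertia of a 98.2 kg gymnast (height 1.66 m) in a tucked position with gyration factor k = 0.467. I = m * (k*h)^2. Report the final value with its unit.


Radius of gyration = 0.467 * 1.66 = 0.77522 m
I = 98.2 * 0.77522^2
= 98.2 * 0.600966
= 59.015 kg*m^2

59.015 kg*m^2


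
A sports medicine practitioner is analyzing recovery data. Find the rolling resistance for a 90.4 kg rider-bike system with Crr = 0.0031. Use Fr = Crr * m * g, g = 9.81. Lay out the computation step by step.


m * g = 90.4 * 9.81 = 886.824 N
Fr = 0.0031 * 886.824 = 2.749 N

2.749 N


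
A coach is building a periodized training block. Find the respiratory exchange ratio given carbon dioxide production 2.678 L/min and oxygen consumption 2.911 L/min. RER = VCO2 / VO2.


VCO2 = 2.678 L/min
VO2 = 2.911 L/min
RER = 2.678 / 2.911 = 0.92

0.92


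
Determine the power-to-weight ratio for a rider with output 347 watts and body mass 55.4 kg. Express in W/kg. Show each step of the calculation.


P/W = 347 / 55.4 = 6.264 W/kg

6.264 W/kg


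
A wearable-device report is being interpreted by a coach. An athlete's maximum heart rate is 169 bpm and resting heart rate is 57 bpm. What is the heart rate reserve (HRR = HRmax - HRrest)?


HRR = HRmax - HRrest
= 169 - 57
= 112 bpm

112 bpm


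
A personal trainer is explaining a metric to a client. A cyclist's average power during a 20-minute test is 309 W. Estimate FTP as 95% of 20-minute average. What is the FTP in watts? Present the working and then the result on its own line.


FTP = 20-min power * 0.95
= 309 * 0.95
= 293.55 W

293.55 W


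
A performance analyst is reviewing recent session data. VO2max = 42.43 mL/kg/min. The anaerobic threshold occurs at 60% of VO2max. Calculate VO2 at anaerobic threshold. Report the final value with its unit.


AT fraction = 60 / 100 = 0.6
AT VO2 = 42.43 * 0.6
= 25.46 mL/kg/min

25.46 mL/kg/min


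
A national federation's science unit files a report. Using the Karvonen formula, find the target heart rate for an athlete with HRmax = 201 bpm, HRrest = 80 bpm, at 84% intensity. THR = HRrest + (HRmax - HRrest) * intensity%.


HRR = 201 - 80 = 121
THR = 80 + 121 * 0.84
= 80 + 101.64
= 181.64 bpm

181.64 bpm


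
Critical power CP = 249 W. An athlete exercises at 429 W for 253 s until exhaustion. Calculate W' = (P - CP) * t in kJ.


P - CP = 429 - 249 = 180 W
W' = 180 * 253 = 45540 J
= 45540 / 1000 = 45.54 kJ

45.54 kJ


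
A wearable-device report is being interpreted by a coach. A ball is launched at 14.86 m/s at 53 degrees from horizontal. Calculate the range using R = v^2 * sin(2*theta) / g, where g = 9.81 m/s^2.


sin(2 * 53) = sin(106) = 0.961262
v^2 = 14.86^2 = 220.8196
R = 220.8196 * 0.961262 / 9.81
= 21.638 m

21.638 m


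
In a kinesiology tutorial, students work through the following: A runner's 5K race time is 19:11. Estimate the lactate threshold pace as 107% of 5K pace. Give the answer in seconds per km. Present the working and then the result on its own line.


Total race time = 19*60 + 11 = 1151 seconds
5K pace = 1151 / 5 = 230.2 sec/km
LT pace = 230.2 * 1.07 = 246.31 sec/km

246.31 s/km


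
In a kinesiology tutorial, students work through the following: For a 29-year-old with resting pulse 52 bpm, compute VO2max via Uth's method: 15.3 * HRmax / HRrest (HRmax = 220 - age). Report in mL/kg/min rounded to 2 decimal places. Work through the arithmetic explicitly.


Step 1: HRmax = 220 - 29 = 191 bpm
Step 2: Ratio = 191 / 52 = 3.6731
Step 3: VO2max = 15.3 * 3.6731 = 56.2 mL/kg/min

56.2 mL/kg/min


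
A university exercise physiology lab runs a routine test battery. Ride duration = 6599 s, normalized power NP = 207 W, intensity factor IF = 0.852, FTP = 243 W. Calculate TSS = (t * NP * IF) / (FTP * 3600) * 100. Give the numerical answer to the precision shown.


Numerator = 6599 * 207 * 0.852 = 1163826.036
Denominator = 243 * 3600 = 874800
TSS = 1163826.036 / 874800 * 100
= 133.04

133.04 TSS


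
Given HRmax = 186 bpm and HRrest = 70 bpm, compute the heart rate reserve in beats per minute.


Heart rate reserve = maximum HR minus resting HR
HRR = 186 - 70 = 116 bpm

116 bpm


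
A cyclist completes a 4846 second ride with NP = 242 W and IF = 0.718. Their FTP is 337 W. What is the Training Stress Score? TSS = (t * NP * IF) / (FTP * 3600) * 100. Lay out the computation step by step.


t * NP * IF = 4846 * 242 * 0.718 = 842021.576
FTP * 3600 = 1213200
TSS = (842021.576 / 1213200) * 100 = 69.41

69.41 TSS


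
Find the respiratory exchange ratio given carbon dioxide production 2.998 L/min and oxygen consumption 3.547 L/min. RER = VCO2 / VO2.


VCO2 = 2.998 L/min
VO2 = 3.547 L/min
RER = 2.998 / 3.547 = 0.8452

0.8452


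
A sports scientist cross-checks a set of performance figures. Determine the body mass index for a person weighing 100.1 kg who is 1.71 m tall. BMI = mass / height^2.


BMI = mass / height^2
= 100.1 / 1.71^2
= 100.1 / 2.9241
= 34.23 kg/m^2

34.23 kg/m^2


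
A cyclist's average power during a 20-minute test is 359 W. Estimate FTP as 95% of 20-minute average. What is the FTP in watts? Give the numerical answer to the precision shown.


FTP = 20-min power * 0.95
= 359 * 0.95
= 341.05 W

341.05 W


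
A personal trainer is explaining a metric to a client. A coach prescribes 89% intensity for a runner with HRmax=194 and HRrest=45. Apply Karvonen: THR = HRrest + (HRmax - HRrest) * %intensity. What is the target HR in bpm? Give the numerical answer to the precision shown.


Heart rate reserve = 194 - 45 = 149
Intensity fraction = 89 / 100 = 0.89
THR = 45 + 149 * 0.89 = 177.61 bpm

177.61 bpm


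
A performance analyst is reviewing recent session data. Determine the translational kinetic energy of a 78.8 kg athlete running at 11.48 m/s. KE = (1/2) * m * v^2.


KE = 0.5 * m * v^2
= 0.5 * 78.8 * 11.48^2
= 0.5 * 78.8 * 131.7904
= 5192.54 J

5192.54 J


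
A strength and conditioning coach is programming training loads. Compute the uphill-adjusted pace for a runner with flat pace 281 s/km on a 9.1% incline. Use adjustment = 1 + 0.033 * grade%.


Adjustment factor = 1 + 0.033 * 9.1 = 1.3003
Grade-adjusted pace = 281 * 1.3003 = 365.38 s/km

365.38 s/km


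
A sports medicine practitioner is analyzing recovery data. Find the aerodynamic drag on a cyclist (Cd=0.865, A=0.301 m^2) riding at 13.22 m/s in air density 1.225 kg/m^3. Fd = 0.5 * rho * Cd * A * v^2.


Fd = 0.5 * 1.225 * 0.865 * 0.301 * 13.22^2
= 0.5 * 1.225 * 0.865 * 0.301 * 174.7684
= 27.871 N

27.871 N


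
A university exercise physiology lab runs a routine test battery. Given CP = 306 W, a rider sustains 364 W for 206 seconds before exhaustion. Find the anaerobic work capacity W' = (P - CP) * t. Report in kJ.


Excess power = 364 - 306 = 58 W
Work above CP = 58 * 206 = 11948 J
W' = 11.948 kJ

11.948 kJ


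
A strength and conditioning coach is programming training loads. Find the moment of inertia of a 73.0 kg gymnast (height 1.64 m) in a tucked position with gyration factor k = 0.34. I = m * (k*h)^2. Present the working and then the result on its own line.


Radius of gyration = 0.34 * 1.64 = 0.5576 m
I = 73.0 * 0.5576^2
= 73.0 * 0.310918
= 22.697 kg*m^2

22.697 kg*m^2
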